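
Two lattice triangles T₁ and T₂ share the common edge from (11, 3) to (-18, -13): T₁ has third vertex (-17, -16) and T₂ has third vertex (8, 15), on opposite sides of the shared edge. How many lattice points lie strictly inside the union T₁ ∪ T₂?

The union is the simple quadrilateral with vertices (11, 3), (-17, -16), (-18, -13), (8, 15) in order.
The shoelace formula gives twice the area as |(11·(-16) − (-17)·3) + ((-17)·(-13) − (-18)·(-16)) + ((-18)·15 − 8·(-13)) + (8·3 − 11·15)| = 499, so the area is 249.5.
The number of boundary lattice points is Σ gcd(|Δx|,|Δy|) = gcd(28,19) + gcd(1,3) + gcd(26,28) + gcd(3,12) = 1+1+2+3 = 7.
By Pick's theorem I = A − B/2 + 1 = 249.5 − 7/2 + 1 = 247.

247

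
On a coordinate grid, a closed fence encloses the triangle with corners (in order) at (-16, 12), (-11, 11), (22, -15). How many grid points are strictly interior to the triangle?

By the shoelace formula, twice the signed area is |[(-16)·11 − (-11)·12] + [(-11)·(-15) − 22·11] + [22·12 − (-16)·(-15)]| = 97, so the area is 48.5.
The number of boundary lattice points is Σ gcd(|Δx|,|Δy|) = gcd(5,1) + gcd(33,26) + gcd(38,27) = 1+1+1 = 3.
Pick's theorem gives I = A − B/2 + 1 = 48.5 − 3/2 + 1 = 48.

48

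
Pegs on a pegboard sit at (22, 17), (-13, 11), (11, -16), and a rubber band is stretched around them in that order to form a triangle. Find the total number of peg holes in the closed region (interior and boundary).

The shoelace formula gives twice the area as |[22·11 − (-13)·17] + [(-13)·(-16) − 11·11] + [11·17 − 22·(-16)]| = 1089, so the area is 544.5.
Summing gcd(|Δx|,|Δy|) over the edges gives the boundary count: gcd(35,6) + gcd(24,27) + gcd(11,33) = 1+3+11 = 15.
Pick's theorem gives I = A − B/2 + 1 = 544.5 − 15/2 + 1 = 538, so the closed region contains I + B = 538 + 15 = 553 lattice points.

553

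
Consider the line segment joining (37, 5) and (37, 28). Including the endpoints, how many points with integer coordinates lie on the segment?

The number of lattice points on a segment between lattice points is gcd(|Δx|,|Δy|) + 1 = gcd(0,23) + 1 = 23 + 1 = 24.

24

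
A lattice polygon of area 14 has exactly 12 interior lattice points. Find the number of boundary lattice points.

Pick's theorem gives A = I + B/2 − 1, so B = 2(A − I + 1) = 2(14 − 12 + 1) = 6.

6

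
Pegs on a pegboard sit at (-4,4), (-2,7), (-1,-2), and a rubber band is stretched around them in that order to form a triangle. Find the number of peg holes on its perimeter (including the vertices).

Along each edge there are gcd(|Δx|,|Δy|)+1 lattice points, so counting each shared vertex once the boundary has gcd(2,3) + gcd(1,9) + gcd(3,6) = 1+1+3 = 5.

5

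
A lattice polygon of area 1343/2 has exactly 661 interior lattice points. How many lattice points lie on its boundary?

23

Pick's theorem gives A = I + B/2 − 1, so B = 2(A − I + 1) = 2(1343/2 − 661 + 1) = 23.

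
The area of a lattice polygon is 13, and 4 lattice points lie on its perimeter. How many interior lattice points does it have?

12

From Pick's theorem, I = A − B/2 + 1 = 13 − 4/2 + 1 = 12.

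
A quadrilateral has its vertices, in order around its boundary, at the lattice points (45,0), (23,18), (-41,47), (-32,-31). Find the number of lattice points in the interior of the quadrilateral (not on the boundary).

By the shoelace formula, twice the signed area is |[45·18 − 23·0] + [23·47 − (-41)·18] + [(-41)·(-31) − (-32)·47] + [(-32)·0 − 45·(-31)]| = 6799, so the area is 6799/2.
Along each edge there are gcd(|Δx|,|Δy|)+1 lattice points, so counting each shared vertex once the boundary has gcd(22,18) + gcd(64,29) + gcd(9,78) + gcd(77,31) = 2+1+3+1 = 7.
By Pick's theorem A = I + B/2 − 1, so I = 6799/2 − 7/2 + 1 = 3397.

3397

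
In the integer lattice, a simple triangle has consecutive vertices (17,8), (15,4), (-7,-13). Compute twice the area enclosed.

54

By the shoelace formula, twice the signed area is |[17·4 − 15·8] + [15·(-13) − (-7)·4] + [(-7)·8 − 17·(-13)]| = 54, so the area is 27.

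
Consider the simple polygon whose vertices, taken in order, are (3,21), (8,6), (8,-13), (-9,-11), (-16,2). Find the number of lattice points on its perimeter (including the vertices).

Along each edge there are gcd(|Δx|,|Δy|)+1 lattice points, so counting each shared vertex once the boundary has gcd(5,15) + gcd(0,19) + gcd(17,2) + gcd(7,13) + gcd(19,19) = 5+19+1+1+19 = 45.

45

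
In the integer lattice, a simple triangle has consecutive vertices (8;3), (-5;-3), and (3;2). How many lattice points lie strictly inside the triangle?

8

The shoelace formula gives twice the area as |[8·(-3) − (-5)·3] + [(-5)·2 − 3·(-3)] + [3·3 − 8·2]| = 17, so the area is 17/2.
The number of boundary lattice points is Σ gcd(|Δx|,|Δy|) = gcd(13,6) + gcd(8,5) + gcd(5,1) = 1+1+1 = 3.
By Pick's theorem A = I + B/2 − 1, so I = 17/2 − 3/2 + 1 = 8.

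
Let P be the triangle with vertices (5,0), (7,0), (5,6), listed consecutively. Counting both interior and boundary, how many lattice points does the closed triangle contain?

12

The shoelace formula gives twice the area as |[5·0 − 7·0] + [7·6 − 5·0] + [5·0 − 5·6]| = 12, so the area is 6.
The number of boundary lattice points is Σ gcd(|Δx|,|Δy|) = gcd(2,0) + gcd(2,6) + gcd(0,6) = 2+2+6 = 10.
Pick's theorem gives I = A − B/2 + 1 = 6 − 10/2 + 1 = 2, so the closed region contains I + B = 2 + 10 = 12 lattice points.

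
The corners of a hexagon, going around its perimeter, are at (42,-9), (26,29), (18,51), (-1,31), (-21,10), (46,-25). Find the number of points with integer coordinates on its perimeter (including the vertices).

11

Along each edge there are gcd(|Δx|,|Δy|)+1 lattice points, so counting each shared vertex once the boundary has gcd(16,38) + gcd(8,22) + gcd(19,20) + gcd(20,21) + gcd(67,35) + gcd(4,16) = 2+2+1+1+1+4 = 11.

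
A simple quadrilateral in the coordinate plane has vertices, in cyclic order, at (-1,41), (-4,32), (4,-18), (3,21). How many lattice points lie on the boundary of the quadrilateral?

The number of boundary lattice points is Σ gcd(|Δx|,|Δy|) = gcd(3,9) + gcd(8,50) + gcd(1,39) + gcd(4,20) = 3+2+1+4 = 10.

10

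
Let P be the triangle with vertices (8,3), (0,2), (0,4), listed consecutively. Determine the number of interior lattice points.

7

The shoelace formula gives twice the area as |[8·2 − 0·3] + [0·4 − 0·2] + [0·3 − 8·4]| = 16, so the area is 8.
The number of boundary lattice points is Σ gcd(|Δx|,|Δy|) = gcd(8,1) + gcd(0,2) + gcd(8,1) = 1+2+1 = 4.
By Pick's theorem A = I + B/2 − 1, so I = 8 − 4/2 + 1 = 7.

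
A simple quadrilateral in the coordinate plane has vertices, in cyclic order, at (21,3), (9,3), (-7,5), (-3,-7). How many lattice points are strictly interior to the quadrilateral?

143

By the shoelace formula, twice the signed area is |[21·3 − 9·3] + [9·5 − (-7)·3] + [(-7)·(-7) − (-3)·5] + [(-3)·3 − 21·(-7)]| = 304, so the area is 152.
Summing gcd(|Δx|,|Δy|) over the edges gives the boundary count: gcd(12,0) + gcd(16,2) + gcd(4,12) + gcd(24,10) = 12+2+4+2 = 20.
Pick's theorem gives I = A − B/2 + 1 = 152 − 20/2 + 1 = 143.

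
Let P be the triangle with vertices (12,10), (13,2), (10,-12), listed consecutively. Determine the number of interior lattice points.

The shoelace formula gives twice the area as |(12·2 − 13·10) + (13·(-12) − 10·2) + (10·10 − 12·(-12))| = 38, so the area is 19.
Summing gcd(|Δx|,|Δy|) over the edges gives the boundary count: gcd(1,8) + gcd(3,14) + gcd(2,22) = 1+1+2 = 4.
By Pick's theorem A = I + B/2 − 1, so I = 19 − 4/2 + 1 = 18.

18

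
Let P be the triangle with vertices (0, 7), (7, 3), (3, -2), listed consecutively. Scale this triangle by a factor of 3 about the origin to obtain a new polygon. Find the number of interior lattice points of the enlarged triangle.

By the shoelace formula, twice the signed area is |(0·3 − 7·7) + (7·(-2) − 3·3) + (3·7 − 0·(-2))| = 51, so the area is 25.5.
Summing gcd(|Δx|,|Δy|) over the edges gives the boundary count: gcd(7,4) + gcd(4,5) + gcd(3,9) = 1+1+3 = 5.
Scaling by 3 multiplies the area by 3² = 9 (so the new area is 459/2) and multiplies the boundary lattice-point count by 3, giving 15.
By Pick's theorem, the interior count of the dilated polygon is 459/2 − 15/2 + 1 = 223.

223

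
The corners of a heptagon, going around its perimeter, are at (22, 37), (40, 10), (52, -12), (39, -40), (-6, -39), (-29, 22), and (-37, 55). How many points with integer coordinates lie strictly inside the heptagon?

5121

By the shoelace formula, twice the signed area is |[22·10 − 40·37] + [40·(-12) − 52·10] + [52·(-40) − 39·(-12)] + [39·(-39) − (-6)·(-40)] + [(-6)·22 − (-29)·(-39)] + [(-29)·55 − (-37)·22] + [(-37)·37 − 22·55]| = 10256, so the area is 5128.
The number of boundary lattice points is Σ gcd(|Δx|,|Δy|) = gcd(18,27) + gcd(12,22) + gcd(13,28) + gcd(45,1) + gcd(23,61) + gcd(8,33) + gcd(59,18) = 9+2+1+1+1+1+1 = 16.
By Pick's theorem A = I + B/2 − 1, so I = 5128 − 16/2 + 1 = 5121.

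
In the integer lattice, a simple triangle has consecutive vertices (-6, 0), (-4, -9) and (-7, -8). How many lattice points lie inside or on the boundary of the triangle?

The shoelace formula gives twice the area as |((-6)·(-9) − (-4)·0) + ((-4)·(-8) − (-7)·(-9)) + ((-7)·0 − (-6)·(-8))| = 25, so the area is 12.5.
The number of boundary lattice points is Σ gcd(|Δx|,|Δy|) = gcd(2,9) + gcd(3,1) + gcd(1,8) = 1+1+1 = 3.
Pick's theorem gives I = A − B/2 + 1 = 12.5 − 3/2 + 1 = 12, so the closed region contains I + B = 12 + 3 = 15 lattice points.

15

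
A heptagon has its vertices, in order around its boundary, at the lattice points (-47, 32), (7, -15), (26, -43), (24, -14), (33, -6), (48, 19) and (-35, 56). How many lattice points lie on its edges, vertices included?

22

Along each edge there are gcd(|Δx|,|Δy|)+1 lattice points, so counting each shared vertex once the boundary has gcd(54,47) + gcd(19,28) + gcd(2,29) + gcd(9,8) + gcd(15,25) + gcd(83,37) + gcd(12,24) = 1+1+1+1+5+1+12 = 22.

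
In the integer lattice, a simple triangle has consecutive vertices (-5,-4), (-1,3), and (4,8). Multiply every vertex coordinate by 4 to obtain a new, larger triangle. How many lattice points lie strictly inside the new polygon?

103

Using the shoelace formula, 2A = |[(-5)·3 − (-1)·(-4)] + [(-1)·8 − 4·3] + [4·(-4) − (-5)·8]| = 15, so the area is 7.5.
Along each edge there are gcd(|Δx|,|Δy|)+1 lattice points, so counting each shared vertex once the boundary has gcd(4,7) + gcd(5,5) + gcd(9,12) = 1+5+3 = 9.
Scaling by 4 multiplies the area by 4² = 16 (so the new area is 120) and multiplies the boundary lattice-point count by 4, giving 36.
By Pick's theorem, the interior count of the dilated polygon is 120 − 36/2 + 1 = 103.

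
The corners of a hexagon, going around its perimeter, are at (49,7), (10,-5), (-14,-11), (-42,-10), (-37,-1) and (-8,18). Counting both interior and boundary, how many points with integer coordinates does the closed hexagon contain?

1386

The shoelace formula gives twice the area as |(49·(-5) − 10·7) + (10·(-11) − (-14)·(-5)) + ((-14)·(-10) − (-42)·(-11)) + ((-42)·(-1) − (-37)·(-10)) + ((-37)·18 − (-8)·(-1)) + ((-8)·7 − 49·18)| = 2757, so the area is 2757/2.
Along each edge there are gcd(|Δx|,|Δy|)+1 lattice points, so counting each shared vertex once the boundary has gcd(39,12) + gcd(24,6) + gcd(28,1) + gcd(5,9) + gcd(29,19) + gcd(57,11) = 3+6+1+1+1+1 = 13.
Pick's theorem gives I = A − B/2 + 1 = 2757/2 − 13/2 + 1 = 1373, so the closed region contains I + B = 1373 + 13 = 1386 lattice points.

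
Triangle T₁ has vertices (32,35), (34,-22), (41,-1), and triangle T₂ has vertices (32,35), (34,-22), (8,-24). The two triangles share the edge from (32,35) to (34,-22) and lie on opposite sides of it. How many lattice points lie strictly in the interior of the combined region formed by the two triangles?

955

The union is the simple quadrilateral with vertices (32,35), (41,-1), (34,-22), (8,-24) in order.
By the shoelace formula, twice the signed area is |(32·(-1) − 41·35) + (41·(-22) − 34·(-1)) + (34·(-24) − 8·(-22)) + (8·35 − 32·(-24))| = 1927, so the area is 963.5.
The number of boundary lattice points is Σ gcd(|Δx|,|Δy|) = gcd(9,36) + gcd(7,21) + gcd(26,2) + gcd(24,59) = 9+7+2+1 = 19.
By Pick's theorem I = A − B/2 + 1 = 963.5 − 19/2 + 1 = 955.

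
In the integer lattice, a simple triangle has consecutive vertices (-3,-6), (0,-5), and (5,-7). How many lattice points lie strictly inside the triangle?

By the shoelace formula, twice the signed area is |((-3)·(-5) − 0·(-6)) + (0·(-7) − 5·(-5)) + (5·(-6) − (-3)·(-7))| = 11, so the area is 5.5.
The number of boundary lattice points is Σ gcd(|Δx|,|Δy|) = gcd(3,1) + gcd(5,2) + gcd(8,1) = 1+1+1 = 3.
Pick's theorem gives I = A − B/2 + 1 = 5.5 − 3/2 + 1 = 5.

5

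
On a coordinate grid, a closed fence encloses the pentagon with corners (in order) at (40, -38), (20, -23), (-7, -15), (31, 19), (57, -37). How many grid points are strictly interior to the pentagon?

1598

The shoelace formula gives twice the area as |(40·(-23) − 20·(-38)) + (20·(-15) − (-7)·(-23)) + ((-7)·19 − 31·(-15)) + (31·(-37) − 57·19) + (57·(-38) − 40·(-37))| = 3205, so the area is 3205/2.
Summing gcd(|Δx|,|Δy|) over the edges gives the boundary count: gcd(20,15) + gcd(27,8) + gcd(38,34) + gcd(26,56) + gcd(17,1) = 5+1+2+2+1 = 11.
By Pick's theorem A = I + B/2 − 1, so I = 3205/2 − 11/2 + 1 = 1598.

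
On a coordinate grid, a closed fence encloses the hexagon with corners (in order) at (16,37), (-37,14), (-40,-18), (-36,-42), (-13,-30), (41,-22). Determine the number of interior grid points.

3881

Using the shoelace formula, 2A = |[16·14 − (-37)·37] + [(-37)·(-18) − (-40)·14] + [(-40)·(-42) − (-36)·(-18)] + [(-36)·(-30) − (-13)·(-42)] + [(-13)·(-22) − 41·(-30)] + [41·37 − 16·(-22)]| = 7770, so the area is 3885.
Along each edge there are gcd(|Δx|,|Δy|)+1 lattice points, so counting each shared vertex once the boundary has gcd(53,23) + gcd(3,32) + gcd(4,24) + gcd(23,12) + gcd(54,8) + gcd(25,59) = 1+1+4+1+2+1 = 10.
By Pick's theorem A = I + B/2 − 1, so I = 3885 − 10/2 + 1 = 3881.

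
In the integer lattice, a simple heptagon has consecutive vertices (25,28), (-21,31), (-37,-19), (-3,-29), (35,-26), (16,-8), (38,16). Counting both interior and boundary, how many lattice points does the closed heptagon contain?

3195

The shoelace formula gives twice the area as |(25·31 − (-21)·28) + ((-21)·(-19) − (-37)·31) + ((-37)·(-29) − (-3)·(-19)) + ((-3)·(-26) − 35·(-29)) + (35·(-8) − 16·(-26)) + (16·16 − 38·(-8)) + (38·28 − 25·16)| = 6378, so the area is 3189.
Summing gcd(|Δx|,|Δy|) over the edges gives the boundary count: gcd(46,3) + gcd(16,50) + gcd(34,10) + gcd(38,3) + gcd(19,18) + gcd(22,24) + gcd(13,12) = 1+2+2+1+1+2+1 = 10.
Pick's theorem gives I = A − B/2 + 1 = 3189 − 10/2 + 1 = 3185, so the closed region contains I + B = 3185 + 10 = 3195 lattice points.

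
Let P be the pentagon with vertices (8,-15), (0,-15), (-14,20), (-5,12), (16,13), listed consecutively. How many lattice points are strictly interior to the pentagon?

Using the shoelace formula, 2A = |(8·(-15) − 0·(-15)) + (0·20 − (-14)·(-15)) + ((-14)·12 − (-5)·20) + ((-5)·13 − 16·12) + (16·(-15) − 8·13)| = 999, so the area is 499.5.
The number of boundary lattice points is Σ gcd(|Δx|,|Δy|) = gcd(8,0) + gcd(14,35) + gcd(9,8) + gcd(21,1) + gcd(8,28) = 8+7+1+1+4 = 21.
Pick's theorem gives I = A − B/2 + 1 = 499.5 − 21/2 + 1 = 490.

490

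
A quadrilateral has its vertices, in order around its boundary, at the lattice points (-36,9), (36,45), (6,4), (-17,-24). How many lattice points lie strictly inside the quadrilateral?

1563

By the shoelace formula, twice the signed area is |[(-36)·45 − 36·9] + [36·4 − 6·45] + [6·(-24) − (-17)·4] + [(-17)·9 − (-36)·(-24)]| = 3163, so the area is 1581.5.
Along each edge there are gcd(|Δx|,|Δy|)+1 lattice points, so counting each shared vertex once the boundary has gcd(72,36) + gcd(30,41) + gcd(23,28) + gcd(19,33) = 36+1+1+1 = 39.
Pick's theorem gives I = A − B/2 + 1 = 1581.5 − 39/2 + 1 = 1563.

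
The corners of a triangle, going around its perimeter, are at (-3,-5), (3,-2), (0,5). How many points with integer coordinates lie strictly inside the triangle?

24

Using the shoelace formula, 2A = |((-3)·(-2) − 3·(-5)) + (3·5 − 0·(-2)) + (0·(-5) − (-3)·5)| = 51, so the area is 25.5.
The number of boundary lattice points is Σ gcd(|Δx|,|Δy|) = gcd(6,3) + gcd(3,7) + gcd(3,10) = 3+1+1 = 5.
By Pick's theorem A = I + B/2 − 1, so I = 25.5 − 5/2 + 1 = 24.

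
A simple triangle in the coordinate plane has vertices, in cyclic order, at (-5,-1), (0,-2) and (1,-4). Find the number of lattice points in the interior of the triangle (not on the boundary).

Using the shoelace formula, 2A = |((-5)·(-2) − 0·(-1)) + (0·(-4) − 1·(-2)) + (1·(-1) − (-5)·(-4))| = 9, so the area is 9/2.
The number of boundary lattice points is Σ gcd(|Δx|,|Δy|) = gcd(5,1) + gcd(1,2) + gcd(6,3) = 1+1+3 = 5.
By Pick's theorem A = I + B/2 − 1, so I = 9/2 − 5/2 + 1 = 3.

3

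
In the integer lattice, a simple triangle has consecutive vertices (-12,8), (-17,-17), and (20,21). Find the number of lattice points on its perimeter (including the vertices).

Summing gcd(|Δx|,|Δy|) over the edges gives the boundary count: gcd(5,25) + gcd(37,38) + gcd(32,13) = 5+1+1 = 7.

7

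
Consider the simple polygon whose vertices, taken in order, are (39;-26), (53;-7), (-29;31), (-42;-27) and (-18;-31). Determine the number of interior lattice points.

The shoelace formula gives twice the area as |(39·(-7) − 53·(-26)) + (53·31 − (-29)·(-7)) + ((-29)·(-27) − (-42)·31) + ((-42)·(-31) − (-18)·(-27)) + ((-18)·(-26) − 39·(-31))| = 7123, so the area is 7123/2.
Along each edge there are gcd(|Δx|,|Δy|)+1 lattice points, so counting each shared vertex once the boundary has gcd(14,19) + gcd(82,38) + gcd(13,58) + gcd(24,4) + gcd(57,5) = 1+2+1+4+1 = 9.
Pick's theorem gives I = A − B/2 + 1 = 7123/2 − 9/2 + 1 = 3558.

3558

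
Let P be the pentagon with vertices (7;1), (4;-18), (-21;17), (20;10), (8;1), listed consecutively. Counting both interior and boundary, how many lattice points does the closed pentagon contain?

Using the shoelace formula, 2A = |[7·(-18) − 4·1] + [4·17 − (-21)·(-18)] + [(-21)·10 − 20·17] + [20·1 − 8·10] + [8·1 − 7·1]| = 1049, so the area is 1049/2.
The number of boundary lattice points is Σ gcd(|Δx|,|Δy|) = gcd(3,19) + gcd(25,35) + gcd(41,7) + gcd(12,9) + gcd(1,0) = 1+5+1+3+1 = 11.
Pick's theorem gives I = A − B/2 + 1 = 1049/2 − 11/2 + 1 = 520, so the closed region contains I + B = 520 + 11 = 531 lattice points.

531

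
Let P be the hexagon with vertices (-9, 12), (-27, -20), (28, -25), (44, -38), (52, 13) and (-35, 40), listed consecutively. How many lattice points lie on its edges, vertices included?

14

Along each edge there are gcd(|Δx|,|Δy|)+1 lattice points, so counting each shared vertex once the boundary has gcd(18,32) + gcd(55,5) + gcd(16,13) + gcd(8,51) + gcd(87,27) + gcd(26,28) = 2+5+1+1+3+2 = 14.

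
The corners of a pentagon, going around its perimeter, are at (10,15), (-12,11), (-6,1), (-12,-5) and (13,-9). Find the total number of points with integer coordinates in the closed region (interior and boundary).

430

The shoelace formula gives twice the area as |(10·11 − (-12)·15) + ((-12)·1 − (-6)·11) + ((-6)·(-5) − (-12)·1) + ((-12)·(-9) − 13·(-5)) + (13·15 − 10·(-9))| = 844, so the area is 422.
Summing gcd(|Δx|,|Δy|) over the edges gives the boundary count: gcd(22,4) + gcd(6,10) + gcd(6,6) + gcd(25,4) + gcd(3,24) = 2+2+6+1+3 = 14.
Pick's theorem gives I = A − B/2 + 1 = 422 − 14/2 + 1 = 416, so the closed region contains I + B = 416 + 14 = 430 lattice points.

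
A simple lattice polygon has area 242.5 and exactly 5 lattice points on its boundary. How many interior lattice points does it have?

Pick's theorem A = I + B/2 − 1 rearranges to I = A − B/2 + 1 = 242.5 − 5/2 + 1 = 241.

241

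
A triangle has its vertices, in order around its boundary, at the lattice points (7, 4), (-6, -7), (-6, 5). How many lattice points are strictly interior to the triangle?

72

By the shoelace formula, twice the signed area is |[7·(-7) − (-6)·4] + [(-6)·5 − (-6)·(-7)] + [(-6)·4 − 7·5]| = 156, so the area is 78.
Along each edge there are gcd(|Δx|,|Δy|)+1 lattice points, so counting each shared vertex once the boundary has gcd(13,11) + gcd(0,12) + gcd(13,1) = 1+12+1 = 14.
By Pick's theorem A = I + B/2 − 1, so I = 78 − 14/2 + 1 = 72.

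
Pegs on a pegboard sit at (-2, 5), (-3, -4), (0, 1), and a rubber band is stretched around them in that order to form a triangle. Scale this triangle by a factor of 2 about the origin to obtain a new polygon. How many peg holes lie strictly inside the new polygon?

The shoelace formula gives twice the area as |[(-2)·(-4) − (-3)·5] + [(-3)·1 − 0·(-4)] + [0·5 − (-2)·1]| = 22, so the area is 11.
Along each edge there are gcd(|Δx|,|Δy|)+1 lattice points, so counting each shared vertex once the boundary has gcd(1,9) + gcd(3,5) + gcd(2,4) = 1+1+2 = 4.
Scaling by 2 multiplies the area by 2² = 4 (so the new area is 44) and multiplies the boundary lattice-point count by 2, giving 8.
By Pick's theorem, the interior count of the dilated polygon is 44 − 8/2 + 1 = 41.

41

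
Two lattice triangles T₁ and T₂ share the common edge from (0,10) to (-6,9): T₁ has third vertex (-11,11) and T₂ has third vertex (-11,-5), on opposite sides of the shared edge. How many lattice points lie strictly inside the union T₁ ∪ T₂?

47

The union is the simple quadrilateral with vertices (0,10), (-11,11), (-6,9), (-11,-5) in order.
Using the shoelace formula, 2A = |(0·11 − (-11)·10) + ((-11)·9 − (-6)·11) + ((-6)·(-5) − (-11)·9) + ((-11)·10 − 0·(-5))| = 96, so the area is 48.
Summing gcd(|Δx|,|Δy|) over the edges gives the boundary count: gcd(11,1) + gcd(5,2) + gcd(5,14) + gcd(11,15) = 1+1+1+1 = 4.
By Pick's theorem I = A − B/2 + 1 = 48 − 4/2 + 1 = 47.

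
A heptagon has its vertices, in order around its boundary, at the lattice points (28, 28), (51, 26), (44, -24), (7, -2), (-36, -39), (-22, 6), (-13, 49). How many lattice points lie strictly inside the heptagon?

3569

By the shoelace formula, twice the signed area is |[28·26 − 51·28] + [51·(-24) − 44·26] + [44·(-2) − 7·(-24)] + [7·(-39) − (-36)·(-2)] + [(-36)·6 − (-22)·(-39)] + [(-22)·49 − (-13)·6] + [(-13)·28 − 28·49]| = 7143, so the area is 3571.5.
The number of boundary lattice points is Σ gcd(|Δx|,|Δy|) = gcd(23,2) + gcd(7,50) + gcd(37,22) + gcd(43,37) + gcd(14,45) + gcd(9,43) + gcd(41,21) = 1+1+1+1+1+1+1 = 7.
By Pick's theorem A = I + B/2 − 1, so I = 3571.5 − 7/2 + 1 = 3569.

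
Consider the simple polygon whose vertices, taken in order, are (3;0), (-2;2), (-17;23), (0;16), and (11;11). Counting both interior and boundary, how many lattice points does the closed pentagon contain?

By the shoelace formula, twice the signed area is |(3·2 − (-2)·0) + ((-2)·23 − (-17)·2) + ((-17)·16 − 0·23) + (0·11 − 11·16) + (11·0 − 3·11)| = 487, so the area is 487/2.
Along each edge there are gcd(|Δx|,|Δy|)+1 lattice points, so counting each shared vertex once the boundary has gcd(5,2) + gcd(15,21) + gcd(17,7) + gcd(11,5) + gcd(8,11) = 1+3+1+1+1 = 7.
Pick's theorem gives I = A − B/2 + 1 = 487/2 − 7/2 + 1 = 241, so the closed region contains I + B = 241 + 7 = 248 lattice points.

248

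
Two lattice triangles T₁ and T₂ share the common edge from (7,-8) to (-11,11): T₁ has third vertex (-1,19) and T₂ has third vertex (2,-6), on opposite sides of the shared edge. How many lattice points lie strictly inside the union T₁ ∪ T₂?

195

The union is the simple quadrilateral with vertices (7,-8), (-1,19), (-11,11), (2,-6) in order.
By the shoelace formula, twice the signed area is |[7·19 − (-1)·(-8)] + [(-1)·11 − (-11)·19] + [(-11)·(-6) − 2·11] + [2·(-8) − 7·(-6)]| = 393, so the area is 196.5.
Along each edge there are gcd(|Δx|,|Δy|)+1 lattice points, so counting each shared vertex once the boundary has gcd(8,27) + gcd(10,8) + gcd(13,17) + gcd(5,2) = 1+2+1+1 = 5.
By Pick's theorem I = A − B/2 + 1 = 196.5 − 5/2 + 1 = 195.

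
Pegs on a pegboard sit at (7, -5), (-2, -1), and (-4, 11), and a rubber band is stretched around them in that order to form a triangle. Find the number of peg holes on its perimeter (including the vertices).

Summing gcd(|Δx|,|Δy|) over the edges gives the boundary count: gcd(9,4) + gcd(2,12) + gcd(11,16) = 1+2+1 = 4.

4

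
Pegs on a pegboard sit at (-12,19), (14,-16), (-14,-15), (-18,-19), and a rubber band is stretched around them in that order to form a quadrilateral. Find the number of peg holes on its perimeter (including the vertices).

Along each edge there are gcd(|Δx|,|Δy|)+1 lattice points, so counting each shared vertex once the boundary has gcd(26,35) + gcd(28,1) + gcd(4,4) + gcd(6,38) = 1+1+4+2 = 8.

8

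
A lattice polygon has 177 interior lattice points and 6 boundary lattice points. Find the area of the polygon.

Pick's theorem states A = I + B/2 − 1, so A = 177 + 6/2 − 1 = 179.

179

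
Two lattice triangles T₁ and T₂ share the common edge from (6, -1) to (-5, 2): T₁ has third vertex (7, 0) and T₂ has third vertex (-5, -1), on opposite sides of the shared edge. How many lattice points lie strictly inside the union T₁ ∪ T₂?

The union is the simple quadrilateral with vertices (6, -1), (7, 0), (-5, 2), (-5, -1) in order.
Using the shoelace formula, 2A = |(6·0 − 7·(-1)) + (7·2 − (-5)·0) + ((-5)·(-1) − (-5)·2) + ((-5)·(-1) − 6·(-1))| = 47, so the area is 47/2.
Summing gcd(|Δx|,|Δy|) over the edges gives the boundary count: gcd(1,1) + gcd(12,2) + gcd(0,3) + gcd(11,0) = 1+2+3+11 = 17.
By Pick's theorem I = A − B/2 + 1 = 47/2 − 17/2 + 1 = 16.

16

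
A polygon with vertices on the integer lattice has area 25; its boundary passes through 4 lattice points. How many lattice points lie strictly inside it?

Pick's theorem A = I + B/2 − 1 rearranges to I = A − B/2 + 1 = 25 − 4/2 + 1 = 24.

24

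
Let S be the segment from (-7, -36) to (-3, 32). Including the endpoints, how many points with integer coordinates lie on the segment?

The number of lattice points on a segment between lattice points is gcd(|Δx|,|Δy|) + 1 = gcd(4,68) + 1 = 4 + 1 = 5.

5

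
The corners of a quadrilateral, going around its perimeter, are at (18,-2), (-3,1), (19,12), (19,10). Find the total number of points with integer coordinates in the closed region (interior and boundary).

The shoelace formula gives twice the area as |[18·1 − (-3)·(-2)] + [(-3)·12 − 19·1] + [19·10 − 19·12] + [19·(-2) − 18·10]| = 299, so the area is 149.5.
Summing gcd(|Δx|,|Δy|) over the edges gives the boundary count: gcd(21,3) + gcd(22,11) + gcd(0,2) + gcd(1,12) = 3+11+2+1 = 17.
Pick's theorem gives I = A − B/2 + 1 = 149.5 − 17/2 + 1 = 142, so the closed region contains I + B = 142 + 17 = 159 lattice points.

159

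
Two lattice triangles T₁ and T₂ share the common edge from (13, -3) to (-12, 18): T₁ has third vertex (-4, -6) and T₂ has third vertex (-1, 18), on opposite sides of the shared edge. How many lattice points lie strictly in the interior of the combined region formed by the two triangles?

319

The union is the simple quadrilateral with vertices (13, -3), (-4, -6), (-12, 18), (-1, 18) in order.
By the shoelace formula, twice the signed area is |[13·(-6) − (-4)·(-3)] + [(-4)·18 − (-12)·(-6)] + [(-12)·18 − (-1)·18] + [(-1)·(-3) − 13·18]| = 663, so the area is 331.5.
The number of boundary lattice points is Σ gcd(|Δx|,|Δy|) = gcd(17,3) + gcd(8,24) + gcd(11,0) + gcd(14,21) = 1+8+11+7 = 27.
By Pick's theorem I = A − B/2 + 1 = 331.5 − 27/2 + 1 = 319.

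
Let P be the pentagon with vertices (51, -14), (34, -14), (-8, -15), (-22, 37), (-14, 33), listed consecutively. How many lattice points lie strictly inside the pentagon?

1579

By the shoelace formula, twice the signed area is |(51·(-14) − 34·(-14)) + (34·(-15) − (-8)·(-14)) + ((-8)·37 − (-22)·(-15)) + ((-22)·33 − (-14)·37) + ((-14)·(-14) − 51·33)| = 3181, so the area is 3181/2.
The number of boundary lattice points is Σ gcd(|Δx|,|Δy|) = gcd(17,0) + gcd(42,1) + gcd(14,52) + gcd(8,4) + gcd(65,47) = 17+1+2+4+1 = 25.
By Pick's theorem A = I + B/2 − 1, so I = 3181/2 − 25/2 + 1 = 1579.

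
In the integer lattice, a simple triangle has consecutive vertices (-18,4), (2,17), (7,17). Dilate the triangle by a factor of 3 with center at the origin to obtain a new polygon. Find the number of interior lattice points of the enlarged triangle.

By the shoelace formula, twice the signed area is |[(-18)·17 − 2·4] + [2·17 − 7·17] + [7·4 − (-18)·17]| = 65, so the area is 32.5.
Along each edge there are gcd(|Δx|,|Δy|)+1 lattice points, so counting each shared vertex once the boundary has gcd(20,13) + gcd(5,0) + gcd(25,13) = 1+5+1 = 7.
Scaling by 3 multiplies the area by 3² = 9 (so the new area is 585/2) and multiplies the boundary lattice-point count by 3, giving 21.
By Pick's theorem, the interior count of the dilated polygon is 585/2 − 21/2 + 1 = 283.

283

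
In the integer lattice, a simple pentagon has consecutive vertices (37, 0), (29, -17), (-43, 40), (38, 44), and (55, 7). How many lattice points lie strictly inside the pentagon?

Using the shoelace formula, 2A = |(37·(-17) − 29·0) + (29·40 − (-43)·(-17)) + ((-43)·44 − 38·40) + (38·7 − 55·44) + (55·0 − 37·7)| = 6025, so the area is 3012.5.
The number of boundary lattice points is Σ gcd(|Δx|,|Δy|) = gcd(8,17) + gcd(72,57) + gcd(81,4) + gcd(17,37) + gcd(18,7) = 1+3+1+1+1 = 7.
By Pick's theorem A = I + B/2 − 1, so I = 3012.5 − 7/2 + 1 = 3010.

3010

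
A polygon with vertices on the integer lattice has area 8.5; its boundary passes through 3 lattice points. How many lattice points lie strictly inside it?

Pick's theorem A = I + B/2 − 1 rearranges to I = A − B/2 + 1 = 8.5 − 3/2 + 1 = 8.

8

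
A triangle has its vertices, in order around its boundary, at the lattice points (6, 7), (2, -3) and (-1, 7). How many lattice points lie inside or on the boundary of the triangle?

By the shoelace formula, twice the signed area is |(6·(-3) − 2·7) + (2·7 − (-1)·(-3)) + ((-1)·7 − 6·7)| = 70, so the area is 35.
Summing gcd(|Δx|,|Δy|) over the edges gives the boundary count: gcd(4,10) + gcd(3,10) + gcd(7,0) = 2+1+7 = 10.
Pick's theorem gives I = A − B/2 + 1 = 35 − 10/2 + 1 = 31, so the closed region contains I + B = 31 + 10 = 41 lattice points.

41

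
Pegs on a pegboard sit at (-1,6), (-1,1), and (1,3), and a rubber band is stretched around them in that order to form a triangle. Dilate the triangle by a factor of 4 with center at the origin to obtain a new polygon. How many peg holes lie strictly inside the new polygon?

The shoelace formula gives twice the area as |((-1)·1 − (-1)·6) + ((-1)·3 − 1·1) + (1·6 − (-1)·3)| = 10, so the area is 5.
Along each edge there are gcd(|Δx|,|Δy|)+1 lattice points, so counting each shared vertex once the boundary has gcd(0,5) + gcd(2,2) + gcd(2,3) = 5+2+1 = 8.
Scaling by 4 multiplies the area by 4² = 16 (so the new area is 80) and multiplies the boundary lattice-point count by 4, giving 32.
By Pick's theorem, the interior count of the dilated polygon is 80 − 32/2 + 1 = 65.

65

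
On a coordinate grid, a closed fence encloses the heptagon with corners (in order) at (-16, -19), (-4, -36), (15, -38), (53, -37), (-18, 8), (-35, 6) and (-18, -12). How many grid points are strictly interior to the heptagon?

1627

Using the shoelace formula, 2A = |[(-16)·(-36) − (-4)·(-19)] + [(-4)·(-38) − 15·(-36)] + [15·(-37) − 53·(-38)] + [53·8 − (-18)·(-37)] + [(-18)·6 − (-35)·8] + [(-35)·(-12) − (-18)·6] + [(-18)·(-19) − (-16)·(-12)]| = 3259, so the area is 1629.5.
The number of boundary lattice points is Σ gcd(|Δx|,|Δy|) = gcd(12,17) + gcd(19,2) + gcd(38,1) + gcd(71,45) + gcd(17,2) + gcd(17,18) + gcd(2,7) = 1+1+1+1+1+1+1 = 7.
Pick's theorem gives I = A − B/2 + 1 = 1629.5 − 7/2 + 1 = 1627.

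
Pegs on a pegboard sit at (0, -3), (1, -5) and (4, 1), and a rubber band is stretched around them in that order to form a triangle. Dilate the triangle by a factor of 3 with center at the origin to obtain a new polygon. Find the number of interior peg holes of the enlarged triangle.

43

Using the shoelace formula, 2A = |[0·(-5) − 1·(-3)] + [1·1 − 4·(-5)] + [4·(-3) − 0·1]| = 12, so the area is 6.
The number of boundary lattice points is Σ gcd(|Δx|,|Δy|) = gcd(1,2) + gcd(3,6) + gcd(4,4) = 1+3+4 = 8.
Scaling by 3 multiplies the area by 3² = 9 (so the new area is 54) and multiplies the boundary lattice-point count by 3, giving 24.
By Pick's theorem, the interior count of the dilated polygon is 54 − 24/2 + 1 = 43.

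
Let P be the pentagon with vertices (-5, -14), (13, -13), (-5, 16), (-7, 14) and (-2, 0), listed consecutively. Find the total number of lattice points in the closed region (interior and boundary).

Using the shoelace formula, 2A = |((-5)·(-13) − 13·(-14)) + (13·16 − (-5)·(-13)) + ((-5)·14 − (-7)·16) + ((-7)·0 − (-2)·14) + ((-2)·(-14) − (-5)·0)| = 488, so the area is 244.
Summing gcd(|Δx|,|Δy|) over the edges gives the boundary count: gcd(18,1) + gcd(18,29) + gcd(2,2) + gcd(5,14) + gcd(3,14) = 1+1+2+1+1 = 6.
Pick's theorem gives I = A − B/2 + 1 = 244 − 6/2 + 1 = 242, so the closed region contains I + B = 242 + 6 = 248 lattice points.

248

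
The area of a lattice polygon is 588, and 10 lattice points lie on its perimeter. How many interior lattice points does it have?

From Pick's theorem, I = A − B/2 + 1 = 588 − 10/2 + 1 = 584.

584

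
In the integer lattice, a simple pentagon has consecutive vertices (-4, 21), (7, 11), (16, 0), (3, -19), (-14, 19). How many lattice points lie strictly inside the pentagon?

547

Using the shoelace formula, 2A = |((-4)·11 − 7·21) + (7·0 − 16·11) + (16·(-19) − 3·0) + (3·19 − (-14)·(-19)) + ((-14)·21 − (-4)·19)| = 1098, so the area is 549.
Summing gcd(|Δx|,|Δy|) over the edges gives the boundary count: gcd(11,10) + gcd(9,11) + gcd(13,19) + gcd(17,38) + gcd(10,2) = 1+1+1+1+2 = 6.
Pick's theorem gives I = A − B/2 + 1 = 549 − 6/2 + 1 = 547.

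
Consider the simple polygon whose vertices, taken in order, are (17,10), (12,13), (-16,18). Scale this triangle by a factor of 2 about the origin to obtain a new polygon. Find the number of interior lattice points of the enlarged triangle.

By the shoelace formula, twice the signed area is |[17·13 − 12·10] + [12·18 − (-16)·13] + [(-16)·10 − 17·18]| = 59, so the area is 59/2.
Along each edge there are gcd(|Δx|,|Δy|)+1 lattice points, so counting each shared vertex once the boundary has gcd(5,3) + gcd(28,5) + gcd(33,8) = 1+1+1 = 3.
Scaling by 2 multiplies the area by 2² = 4 (so the new area is 118) and multiplies the boundary lattice-point count by 2, giving 6.
By Pick's theorem, the interior count of the dilated polygon is 118 − 6/2 + 1 = 116.

116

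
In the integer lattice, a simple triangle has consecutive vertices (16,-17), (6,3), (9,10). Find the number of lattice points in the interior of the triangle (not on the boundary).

The shoelace formula gives twice the area as |(16·3 − 6·(-17)) + (6·10 − 9·3) + (9·(-17) − 16·10)| = 130, so the area is 65.
Summing gcd(|Δx|,|Δy|) over the edges gives the boundary count: gcd(10,20) + gcd(3,7) + gcd(7,27) = 10+1+1 = 12.
Pick's theorem gives I = A − B/2 + 1 = 65 − 12/2 + 1 = 60.

60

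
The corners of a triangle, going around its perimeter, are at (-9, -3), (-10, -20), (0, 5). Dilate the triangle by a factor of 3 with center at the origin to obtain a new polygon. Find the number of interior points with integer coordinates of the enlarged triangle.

By the shoelace formula, twice the signed area is |[(-9)·(-20) − (-10)·(-3)] + [(-10)·5 − 0·(-20)] + [0·(-3) − (-9)·5]| = 145, so the area is 72.5.
Along each edge there are gcd(|Δx|,|Δy|)+1 lattice points, so counting each shared vertex once the boundary has gcd(1,17) + gcd(10,25) + gcd(9,8) = 1+5+1 = 7.
Scaling by 3 multiplies the area by 3² = 9 (so the new area is 1305/2) and multiplies the boundary lattice-point count by 3, giving 21.
By Pick's theorem, the interior count of the dilated polygon is 1305/2 − 21/2 + 1 = 643.

643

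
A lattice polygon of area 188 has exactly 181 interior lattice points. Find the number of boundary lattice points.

16

Pick's theorem gives A = I + B/2 − 1, so B = 2(A − I + 1) = 2(188 − 181 + 1) = 16.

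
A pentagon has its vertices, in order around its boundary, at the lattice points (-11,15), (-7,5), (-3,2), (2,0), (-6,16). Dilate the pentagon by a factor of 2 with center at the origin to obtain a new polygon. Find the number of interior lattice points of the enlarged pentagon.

The shoelace formula gives twice the area as |((-11)·5 − (-7)·15) + ((-7)·2 − (-3)·5) + ((-3)·0 − 2·2) + (2·16 − (-6)·0) + ((-6)·15 − (-11)·16)| = 165, so the area is 82.5.
The number of boundary lattice points is Σ gcd(|Δx|,|Δy|) = gcd(4,10) + gcd(4,3) + gcd(5,2) + gcd(8,16) + gcd(5,1) = 2+1+1+8+1 = 13.
Scaling by 2 multiplies the area by 2² = 4 (so the new area is 330) and multiplies the boundary lattice-point count by 2, giving 26.
By Pick's theorem, the interior count of the dilated polygon is 330 − 26/2 + 1 = 318.

318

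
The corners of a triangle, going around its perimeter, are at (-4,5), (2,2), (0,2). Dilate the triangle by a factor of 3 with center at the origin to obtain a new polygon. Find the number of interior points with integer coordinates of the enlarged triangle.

By the shoelace formula, twice the signed area is |[(-4)·2 − 2·5] + [2·2 − 0·2] + [0·5 − (-4)·2]| = 6, so the area is 3.
Summing gcd(|Δx|,|Δy|) over the edges gives the boundary count: gcd(6,3) + gcd(2,0) + gcd(4,3) = 3+2+1 = 6.
Scaling by 3 multiplies the area by 3² = 9 (so the new area is 27) and multiplies the boundary lattice-point count by 3, giving 18.
By Pick's theorem, the interior count of the dilated polygon is 27 − 18/2 + 1 = 19.

19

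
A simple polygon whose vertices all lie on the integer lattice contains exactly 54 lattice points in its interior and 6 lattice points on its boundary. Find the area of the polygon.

56

Pick's theorem states A = I + B/2 − 1, so A = 54 + 6/2 − 1 = 56.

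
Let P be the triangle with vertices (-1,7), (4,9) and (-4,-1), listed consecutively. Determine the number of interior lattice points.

Using the shoelace formula, 2A = |((-1)·9 − 4·7) + (4·(-1) − (-4)·9) + ((-4)·7 − (-1)·(-1))| = 34, so the area is 17.
The number of boundary lattice points is Σ gcd(|Δx|,|Δy|) = gcd(5,2) + gcd(8,10) + gcd(3,8) = 1+2+1 = 4.
Pick's theorem gives I = A − B/2 + 1 = 17 − 4/2 + 1 = 16.

16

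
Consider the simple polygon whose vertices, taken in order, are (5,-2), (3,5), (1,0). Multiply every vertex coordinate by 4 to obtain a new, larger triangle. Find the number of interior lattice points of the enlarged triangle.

The shoelace formula gives twice the area as |(5·5 − 3·(-2)) + (3·0 − 1·5) + (1·(-2) − 5·0)| = 24, so the area is 12.
Along each edge there are gcd(|Δx|,|Δy|)+1 lattice points, so counting each shared vertex once the boundary has gcd(2,7) + gcd(2,5) + gcd(4,2) = 1+1+2 = 4.
Scaling by 4 multiplies the area by 4² = 16 (so the new area is 192) and multiplies the boundary lattice-point count by 4, giving 16.
By Pick's theorem, the interior count of the dilated polygon is 192 − 16/2 + 1 = 185.

185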